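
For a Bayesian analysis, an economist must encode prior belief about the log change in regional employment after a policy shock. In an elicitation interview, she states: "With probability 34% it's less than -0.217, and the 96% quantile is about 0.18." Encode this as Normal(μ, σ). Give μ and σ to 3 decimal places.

μ = -0.141, σ = 0.184

For Normal(μ,σ), the p-quantile is μ + z_p·σ. Here z_{0.34} = -0.4125, z_{0.96} = 1.751.
So -0.217 = μ − 0.4125σ and 0.18 = μ + 1.751σ.
Subtracting: σ = (0.18 − -0.217)/(1.751 − (-0.4125)) = 0.184.
Then μ = -0.217 − (-0.4125)·0.184 = -0.141.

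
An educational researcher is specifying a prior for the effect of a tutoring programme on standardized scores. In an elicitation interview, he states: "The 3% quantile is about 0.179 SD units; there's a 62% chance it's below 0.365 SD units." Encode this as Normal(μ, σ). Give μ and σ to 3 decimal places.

μ = 0.339, σ = 0.085

For Normal(μ,σ), the p-quantile is μ + z_p·σ. Here z_{0.03} = -1.881, z_{0.62} = 0.3055.
So 0.179 = μ − 1.881σ and 0.365 = μ + 0.3055σ.
Subtracting: σ = (0.365 − 0.179)/(0.3055 − (-1.881)) = 0.085.
Then μ = 0.179 − (-1.881)·0.085 = 0.339.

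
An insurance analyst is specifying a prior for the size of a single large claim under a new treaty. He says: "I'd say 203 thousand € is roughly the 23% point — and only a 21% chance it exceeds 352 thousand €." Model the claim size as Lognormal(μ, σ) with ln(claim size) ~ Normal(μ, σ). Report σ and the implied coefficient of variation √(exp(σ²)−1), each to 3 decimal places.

σ ≈ 0.356, CV ≈ 0.368

If T ~ Lognormal(μ,σ) then ln T ~ Normal(μ,σ), so the p-quantile of ln T is μ + z_p·σ.
ln(203) = 5.313 and ln(352) = 5.864; z_{0.23} = -0.7388, z_{0.79} = 0.8064.
σ = (5.864 − 5.313)/(0.8064 − (-0.7388)) = 0.356.
μ = 5.313 − (-0.7388)·0.356 = 5.576.
CV = √(exp(σ²)−1) = √(exp(0.1269)−1) = 0.368.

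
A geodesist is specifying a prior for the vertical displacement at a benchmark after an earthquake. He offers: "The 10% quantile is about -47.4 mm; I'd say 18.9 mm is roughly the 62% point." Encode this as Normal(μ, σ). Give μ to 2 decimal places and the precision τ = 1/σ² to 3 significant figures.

μ = 6.14, τ = 0.000573

For Normal(μ,σ), the p-quantile is μ + z_p·σ. Here z_{0.1} = -1.282, z_{0.62} = 0.3055.
So -47.4 = μ − 1.282σ and 18.9 = μ + 0.3055σ.
Subtracting: σ = (18.9 − -47.4)/(0.3055 − (-1.282)) = 41.78.
Then μ = -47.4 − (-1.282)·41.78 = 6.14.
Precision τ = 1/σ² = 1/41.78² = 0.000573.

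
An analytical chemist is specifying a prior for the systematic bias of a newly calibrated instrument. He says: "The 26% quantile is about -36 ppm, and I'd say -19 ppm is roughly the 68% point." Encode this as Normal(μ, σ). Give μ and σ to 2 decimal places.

μ = -26.16, σ = 15.30

For Normal(μ,σ), the p-quantile is μ + z_p·σ. Here z_{0.26} = -0.6433, z_{0.68} = 0.4677.
So -36 = μ − 0.6433σ and -19 = μ + 0.4677σ.
Subtracting: σ = (-19 − -36)/(0.4677 − (-0.6433)) = 15.30.
Then μ = -36 − (-0.6433)·15.30 = -26.16.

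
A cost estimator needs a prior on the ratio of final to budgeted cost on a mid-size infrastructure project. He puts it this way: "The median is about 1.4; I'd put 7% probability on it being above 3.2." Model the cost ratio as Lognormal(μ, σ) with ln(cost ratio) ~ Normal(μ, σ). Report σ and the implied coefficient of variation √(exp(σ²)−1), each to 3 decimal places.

σ ≈ 0.560, CV ≈ 0.607

If T ~ Lognormal(μ,σ) then ln T ~ Normal(μ,σ), so the p-quantile of ln T is μ + z_p·σ.
ln(1.4) = 0.3365 and ln(3.2) = 1.163; z_{0.5} = 0, z_{0.93} = 1.476.
σ = (1.163 − 0.3365)/(1.476 − (0)) = 0.560.
μ = 0.3365 − (0)·0.560 = 0.336.
CV = √(exp(σ²)−1) = √(exp(0.3138)−1) = 0.607.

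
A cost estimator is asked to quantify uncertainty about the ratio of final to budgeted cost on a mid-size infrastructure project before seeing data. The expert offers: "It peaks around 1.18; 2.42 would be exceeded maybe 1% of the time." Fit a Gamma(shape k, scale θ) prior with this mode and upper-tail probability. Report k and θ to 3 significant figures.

Gamma(k,θ) with k>1 has mode (k−1)θ, so θ = 1.18/(k−1).
Need P(X < 2.42) = 0.99 with θ tied to k this way. Start at k = 2, θ = 1.18: P(X<2.42) ≈ 0.608.
Too low — raise k to concentrate. Iterating converges to k ≈ 10.5.
Then θ = 1.18/(10.5−1) ≈ 0.125.

k ≈ 10.5, θ ≈ 0.125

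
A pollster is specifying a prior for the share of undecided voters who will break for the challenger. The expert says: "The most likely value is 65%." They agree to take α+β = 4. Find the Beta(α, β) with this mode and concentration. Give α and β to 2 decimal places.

α = 2.30, β = 1.70

For α,β > 1 the Beta mode is (α−1)/(α+β−2). With α+β = 4, the mode is (α−1)/2.
Set (α−1)/2 = 0.65 → α = 1 + 0.65·2 = 2.30.
β = 4 − α = 1.70.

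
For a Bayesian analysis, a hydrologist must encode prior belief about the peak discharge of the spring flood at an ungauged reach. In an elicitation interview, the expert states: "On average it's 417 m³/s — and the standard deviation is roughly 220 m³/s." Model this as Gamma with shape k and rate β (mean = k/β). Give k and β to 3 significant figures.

k ≈ 3.59, β ≈ 0.00862

For Gamma(k, rate β): mean = k/β, variance = k/β², so CV = 1/√k.
CV = SD/mean = 220/417 = 0.5276, hence k = 1/CV² = 3.59.
Then β = k/mean = 3.59/417 = 0.00862.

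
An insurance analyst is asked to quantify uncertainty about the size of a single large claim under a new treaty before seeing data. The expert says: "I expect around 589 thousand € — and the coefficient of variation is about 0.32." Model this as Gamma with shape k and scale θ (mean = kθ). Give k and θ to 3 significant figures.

k ≈ 9.77, θ ≈ 60.3

For Gamma(k, scale θ): mean = kθ, variance = kθ², so CV = 1/√k.
CV = 0.32, hence k = 1/CV² = 9.77.
Then θ = mean/k = 589/9.77 = 60.3.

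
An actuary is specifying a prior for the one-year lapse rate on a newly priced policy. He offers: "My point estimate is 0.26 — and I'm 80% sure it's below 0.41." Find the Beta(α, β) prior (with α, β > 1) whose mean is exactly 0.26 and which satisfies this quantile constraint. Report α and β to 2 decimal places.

With mean 0.26 fixed, write α = 0.26s, β = 0.74s where s = α+β.
Need P(θ < 0.41) = 0.8 under Beta(0.26s, 0.74s). Normal approximation: (q−m)/√(m(1−m)/s) ≈ z_{0.8} = 0.842, so s ≈ 0.26·0.74·(0.842)²/(0.41−0.26)² = 6.1.
At s = 6.1: P(θ<0.41) ≈ 0.813. Adjusting to match 0.8 gives s ≈ 5.21.
So α = 0.26·5.21 ≈ 1.35, β = 0.74·5.21 ≈ 3.85.

α ≈ 1.35, β ≈ 3.85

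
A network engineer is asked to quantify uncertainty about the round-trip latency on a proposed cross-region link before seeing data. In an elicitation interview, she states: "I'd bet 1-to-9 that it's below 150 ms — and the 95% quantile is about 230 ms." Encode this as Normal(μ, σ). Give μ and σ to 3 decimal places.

For Normal(μ,σ), the p-quantile is μ + z_p·σ. Here z_{0.1} = -1.282, z_{0.95} = 1.645.
So 150 = μ − 1.282σ and 230 = μ + 1.645σ.
Subtracting: σ = (230 − 150)/(1.645 − (-1.282)) = 27.337.
Then μ = 150 − (-1.282)·27.337 = 185.034.

μ = 185.034, σ = 27.337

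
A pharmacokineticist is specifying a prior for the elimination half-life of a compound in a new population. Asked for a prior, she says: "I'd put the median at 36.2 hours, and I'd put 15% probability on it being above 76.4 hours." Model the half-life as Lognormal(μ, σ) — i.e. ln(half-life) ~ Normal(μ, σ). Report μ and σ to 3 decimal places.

If T ~ Lognormal(μ,σ) then ln T ~ Normal(μ,σ), so the p-quantile of ln T is μ + z_p·σ.
ln(36.2) = 3.589 and ln(76.4) = 4.336; z_{0.5} = 0, z_{0.85} = 1.036.
σ = (4.336 − 3.589)/(1.036 − (0)) = 0.721.
μ = 3.589 − (0)·0.721 = 3.589.

μ ≈ 3.589, σ ≈ 0.721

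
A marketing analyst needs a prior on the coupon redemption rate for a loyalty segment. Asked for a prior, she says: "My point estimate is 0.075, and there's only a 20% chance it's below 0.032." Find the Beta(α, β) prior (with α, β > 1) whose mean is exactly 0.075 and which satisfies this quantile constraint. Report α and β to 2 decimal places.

α ≈ 1.98, β ≈ 24.37

With mean 0.075 fixed, write α = 0.075s, β = 0.925s where s = α+β.
Need P(θ < 0.032) = 0.2 under Beta(0.075s, 0.925s). Normal approximation: (q−m)/√(m(1−m)/s) ≈ z_{0.2} = -0.842, so s ≈ 0.075·0.925·(-0.842)²/(0.032−0.075)² = 26.6.
At s = 26.6: P(θ<0.032) ≈ 0.198. Adjusting to match 0.2 gives s ≈ 26.35.
So α = 0.075·26.35 ≈ 1.98, β = 0.925·26.35 ≈ 24.37.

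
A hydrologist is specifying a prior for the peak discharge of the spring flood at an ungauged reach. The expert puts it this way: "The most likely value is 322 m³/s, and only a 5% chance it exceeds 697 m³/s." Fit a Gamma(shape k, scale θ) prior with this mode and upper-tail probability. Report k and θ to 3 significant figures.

Gamma(k,θ) with k>1 has mode (k−1)θ, so θ = 322/(k−1).
Need P(X < 697) = 0.95 with θ tied to k this way. Start at k = 2, θ = 322: P(X<697) ≈ 0.637.
Too low — raise k to concentrate. Iterating converges to k ≈ 5.62.
Then θ = 322/(5.62−1) ≈ 69.7.

k ≈ 5.62, θ ≈ 69.7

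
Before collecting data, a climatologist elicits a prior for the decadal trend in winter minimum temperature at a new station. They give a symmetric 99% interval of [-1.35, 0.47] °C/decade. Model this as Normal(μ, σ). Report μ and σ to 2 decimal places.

A symmetric 99% interval runs μ ± z·σ with z = 2.576.
Half-width = 0.91, so σ = 0.91/2.576 = 0.35.
μ is the interval midpoint, -0.44.

μ = -0.44, σ = 0.35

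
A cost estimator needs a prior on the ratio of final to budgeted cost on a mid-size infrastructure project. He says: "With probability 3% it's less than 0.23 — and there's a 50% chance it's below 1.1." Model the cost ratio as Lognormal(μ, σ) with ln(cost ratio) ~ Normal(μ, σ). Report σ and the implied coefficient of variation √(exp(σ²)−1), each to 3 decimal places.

σ ≈ 0.832, CV ≈ 0.999

If T ~ Lognormal(μ,σ) then ln T ~ Normal(μ,σ), so the p-quantile of ln T is μ + z_p·σ.
ln(0.23) = -1.47 and ln(1.1) = 0.09531; z_{0.03} = -1.881, z_{0.5} = 0.
σ = (0.09531 − -1.47)/(0 − (-1.881)) = 0.832.
μ = -1.47 − (-1.881)·0.832 = 0.095.
CV = √(exp(σ²)−1) = √(exp(0.6924)−1) = 0.999.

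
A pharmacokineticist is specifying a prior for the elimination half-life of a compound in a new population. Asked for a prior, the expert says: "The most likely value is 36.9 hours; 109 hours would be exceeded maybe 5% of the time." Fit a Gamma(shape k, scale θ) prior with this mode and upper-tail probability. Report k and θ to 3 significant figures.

Gamma(k,θ) with k>1 has mode (k−1)θ, so θ = 36.9/(k−1).
Need P(X < 109) = 0.95 with θ tied to k this way. Start at k = 2, θ = 36.9: P(X<109) ≈ 0.794.
Too low — raise k to concentrate. Iterating converges to k ≈ 3.26.
Then θ = 36.9/(3.26−1) ≈ 16.3.

k ≈ 3.26, θ ≈ 16.3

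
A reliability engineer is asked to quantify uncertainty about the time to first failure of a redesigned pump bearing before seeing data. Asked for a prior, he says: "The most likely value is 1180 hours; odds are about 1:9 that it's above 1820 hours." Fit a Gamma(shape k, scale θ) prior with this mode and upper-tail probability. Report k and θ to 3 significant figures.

k ≈ 11, θ ≈ 119

Gamma(k,θ) with k>1 has mode (k−1)θ, so θ = 1180/(k−1).
Need P(X < 1820) = 0.9 with θ tied to k this way. Start at k = 2, θ = 1180: P(X<1820) ≈ 0.456.
Too low — raise k to concentrate. Iterating converges to k ≈ 11.
Then θ = 1180/(11−1) ≈ 119.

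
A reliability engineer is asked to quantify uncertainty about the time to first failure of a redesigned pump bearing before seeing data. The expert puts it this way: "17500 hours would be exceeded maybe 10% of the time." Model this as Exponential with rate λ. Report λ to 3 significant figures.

λ ≈ 0.000132

P(T > 17500.0) = e^(−λ·17500.0) = 0.1, so λ = −ln(0.1)/17500.0 = 0.000132.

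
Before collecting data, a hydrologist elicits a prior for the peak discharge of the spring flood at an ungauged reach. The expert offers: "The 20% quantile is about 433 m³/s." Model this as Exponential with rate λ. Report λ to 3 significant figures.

P(T < 433.0) = 1 − e^(−λ·433.0) = 0.2, so λ = −ln(1−0.2)/433.0 = −ln(0.8)/433.0 = 0.000515.

λ ≈ 0.000515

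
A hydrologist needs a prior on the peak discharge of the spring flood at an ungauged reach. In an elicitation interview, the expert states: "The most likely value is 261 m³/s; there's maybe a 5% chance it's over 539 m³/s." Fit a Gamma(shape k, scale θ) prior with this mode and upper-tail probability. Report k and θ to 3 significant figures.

Gamma(k,θ) with k>1 has mode (k−1)θ, so θ = 261/(k−1).
Need P(X < 539) = 0.95 with θ tied to k this way. Start at k = 2, θ = 261: P(X<539) ≈ 0.611.
Too low — raise k to concentrate. Iterating converges to k ≈ 6.26.
Then θ = 261/(6.26−1) ≈ 49.6.

k ≈ 6.26, θ ≈ 49.6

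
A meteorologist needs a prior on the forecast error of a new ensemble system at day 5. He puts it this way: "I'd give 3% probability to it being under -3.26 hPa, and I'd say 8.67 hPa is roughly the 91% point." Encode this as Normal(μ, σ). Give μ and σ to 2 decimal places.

μ = 3.70, σ = 3.70

For Normal(μ,σ), the p-quantile is μ + z_p·σ. Here z_{0.03} = -1.881, z_{0.91} = 1.341.
So -3.26 = μ − 1.881σ and 8.67 = μ + 1.341σ.
Subtracting: σ = (8.67 − -3.26)/(1.341 − (-1.881)) = 3.70.
Then μ = -3.26 − (-1.881)·3.70 = 3.70.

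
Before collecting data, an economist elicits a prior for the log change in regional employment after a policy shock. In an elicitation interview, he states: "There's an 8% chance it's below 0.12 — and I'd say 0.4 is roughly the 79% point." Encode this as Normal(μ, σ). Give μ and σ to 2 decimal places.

For Normal(μ,σ), the p-quantile is μ + z_p·σ. Here z_{0.08} = -1.405, z_{0.79} = 0.8064.
So 0.12 = μ − 1.405σ and 0.4 = μ + 0.8064σ.
Subtracting: σ = (0.4 − 0.12)/(0.8064 − (-1.405)) = 0.13.
Then μ = 0.12 − (-1.405)·0.13 = 0.30.

μ = 0.30, σ = 0.13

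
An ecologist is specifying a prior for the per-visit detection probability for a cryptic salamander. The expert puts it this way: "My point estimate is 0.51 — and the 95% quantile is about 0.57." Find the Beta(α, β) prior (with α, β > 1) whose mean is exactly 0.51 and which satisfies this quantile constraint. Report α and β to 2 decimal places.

With mean 0.51 fixed, write α = 0.51s, β = 0.49s where s = α+β.
Need P(θ < 0.57) = 0.95 under Beta(0.51s, 0.49s). Normal approximation: (q−m)/√(m(1−m)/s) ≈ z_{0.95} = 1.64, so s ≈ 0.51·0.49·(1.64)²/(0.57−0.51)² = 187.8.
At s = 187.8: P(θ<0.57) ≈ 0.951. Adjusting to match 0.95 gives s ≈ 186.57.
So α = 0.51·186.57 ≈ 95.15, β = 0.49·186.57 ≈ 91.42.

α ≈ 95.15, β ≈ 91.42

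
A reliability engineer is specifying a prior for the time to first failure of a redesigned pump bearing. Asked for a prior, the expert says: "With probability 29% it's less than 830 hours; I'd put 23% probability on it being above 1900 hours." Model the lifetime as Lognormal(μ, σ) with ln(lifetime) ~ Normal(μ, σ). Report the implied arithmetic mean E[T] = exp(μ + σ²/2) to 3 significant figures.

If T ~ Lognormal(μ,σ) then ln T ~ Normal(μ,σ), so the p-quantile of ln T is μ + z_p·σ.
ln(830) = 6.721 and ln(1900) = 7.55; z_{0.29} = -0.5534, z_{0.77} = 0.7388.
σ = (7.55 − 6.721)/(0.7388 − (-0.5534)) = 0.641.
μ = 6.721 − (-0.5534)·0.641 = 7.076.
E[T] = exp(μ + σ²/2) = exp(7.076 + 0.2054) = 1450 hours.

E[T] ≈ 1450 hours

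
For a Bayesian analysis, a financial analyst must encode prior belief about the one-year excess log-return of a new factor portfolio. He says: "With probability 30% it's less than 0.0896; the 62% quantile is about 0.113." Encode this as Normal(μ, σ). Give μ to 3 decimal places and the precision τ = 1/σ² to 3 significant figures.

For Normal(μ,σ), the p-quantile is μ + z_p·σ. Here z_{0.3} = -0.5244, z_{0.62} = 0.3055.
So 0.0896 = μ − 0.5244σ and 0.113 = μ + 0.3055σ.
Subtracting: σ = (0.113 − 0.0896)/(0.3055 − (-0.5244)) = 0.028.
Then μ = 0.0896 − (-0.5244)·0.028 = 0.104.
Precision τ = 1/σ² = 1/0.0282² = 1260.

μ = 0.104, τ = 1260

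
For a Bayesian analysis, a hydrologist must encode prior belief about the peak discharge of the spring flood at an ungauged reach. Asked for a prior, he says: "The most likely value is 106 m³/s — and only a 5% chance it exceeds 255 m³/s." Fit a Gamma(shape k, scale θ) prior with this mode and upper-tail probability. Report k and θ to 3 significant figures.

Gamma(k,θ) with k>1 has mode (k−1)θ, so θ = 106/(k−1).
Need P(X < 255) = 0.95 with θ tied to k this way. Start at k = 2, θ = 106: P(X<255) ≈ 0.693.
Too low — raise k to concentrate. Iterating converges to k ≈ 4.54.
Then θ = 106/(4.54−1) ≈ 29.9.

k ≈ 4.54, θ ≈ 29.9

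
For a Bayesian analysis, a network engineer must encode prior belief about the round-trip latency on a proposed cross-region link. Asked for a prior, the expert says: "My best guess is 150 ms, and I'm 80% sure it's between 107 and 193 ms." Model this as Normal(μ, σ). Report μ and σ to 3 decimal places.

μ = 150.000, σ = 33.553

A symmetric 80% interval runs μ ± z·σ with z = 1.282.
Half-width = 43, so σ = 43/1.282 = 33.553.
μ is the stated best guess, 150.000.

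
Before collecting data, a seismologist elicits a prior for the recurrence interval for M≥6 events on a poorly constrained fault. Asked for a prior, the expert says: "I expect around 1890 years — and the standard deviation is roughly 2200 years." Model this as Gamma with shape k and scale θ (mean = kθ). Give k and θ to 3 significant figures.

For Gamma(k, scale θ): mean = kθ, variance = kθ², so CV = 1/√k.
CV = SD/mean = 2200/1890 = 1.164, hence k = 1/CV² = 0.738.
Then θ = mean/k = 1890/0.738 = 2560.

k ≈ 0.738, θ ≈ 2560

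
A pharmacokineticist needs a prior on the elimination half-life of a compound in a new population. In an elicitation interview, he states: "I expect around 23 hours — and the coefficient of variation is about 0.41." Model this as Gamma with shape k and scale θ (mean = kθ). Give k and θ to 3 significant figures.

k ≈ 5.95, θ ≈ 3.87

For Gamma(k, scale θ): mean = kθ, variance = kθ², so CV = 1/√k.
CV = 0.41, hence k = 1/CV² = 5.95.
Then θ = mean/k = 23/5.95 = 3.87.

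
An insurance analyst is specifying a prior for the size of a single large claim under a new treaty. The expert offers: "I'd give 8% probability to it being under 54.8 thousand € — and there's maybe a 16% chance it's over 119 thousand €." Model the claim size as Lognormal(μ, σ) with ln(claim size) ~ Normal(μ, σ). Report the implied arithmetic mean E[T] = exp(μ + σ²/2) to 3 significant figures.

If T ~ Lognormal(μ,σ) then ln T ~ Normal(μ,σ), so the p-quantile of ln T is μ + z_p·σ.
ln(54.8) = 4.004 and ln(119) = 4.779; z_{0.08} = -1.405, z_{0.84} = 0.9945.
σ = (4.779 − 4.004)/(0.9945 − (-1.405)) = 0.323.
μ = 4.004 − (-1.405)·0.323 = 4.458.
E[T] = exp(μ + σ²/2) = exp(4.458 + 0.0522) = 90.9 thousand €.

E[T] ≈ 90.9 thousand €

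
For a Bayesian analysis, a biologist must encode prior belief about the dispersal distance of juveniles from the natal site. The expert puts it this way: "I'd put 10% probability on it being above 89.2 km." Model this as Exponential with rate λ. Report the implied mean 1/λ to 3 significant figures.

mean ≈ 38.7 km

P(T > 89.2) = e^(−λ·89.2) = 0.1, so λ = −ln(0.1)/89.2 = 0.0258.
Mean = 1/λ = 38.7 km.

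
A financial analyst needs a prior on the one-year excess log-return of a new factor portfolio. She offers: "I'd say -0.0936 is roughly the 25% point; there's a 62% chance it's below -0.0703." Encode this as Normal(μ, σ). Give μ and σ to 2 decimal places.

μ = -0.08, σ = 0.02

For Normal(μ,σ), the p-quantile is μ + z_p·σ. Here z_{0.25} = -0.6745, z_{0.62} = 0.3055.
So -0.0936 = μ − 0.6745σ and -0.0703 = μ + 0.3055σ.
Subtracting: σ = (-0.0703 − -0.0936)/(0.3055 − (-0.6745)) = 0.02.
Then μ = -0.0936 − (-0.6745)·0.02 = -0.08.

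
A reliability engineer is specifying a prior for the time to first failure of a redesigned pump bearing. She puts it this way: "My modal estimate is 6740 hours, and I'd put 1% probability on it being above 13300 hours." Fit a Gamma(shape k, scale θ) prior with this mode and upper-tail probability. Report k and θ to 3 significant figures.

k ≈ 11.7, θ ≈ 632

Gamma(k,θ) with k>1 has mode (k−1)θ, so θ = 6740/(k−1).
Need P(X < 13300) = 0.99 with θ tied to k this way. Start at k = 2, θ = 6740: P(X<13300) ≈ 0.587.
Too low — raise k to concentrate. Iterating converges to k ≈ 11.7.
Then θ = 6740/(11.7−1) ≈ 632.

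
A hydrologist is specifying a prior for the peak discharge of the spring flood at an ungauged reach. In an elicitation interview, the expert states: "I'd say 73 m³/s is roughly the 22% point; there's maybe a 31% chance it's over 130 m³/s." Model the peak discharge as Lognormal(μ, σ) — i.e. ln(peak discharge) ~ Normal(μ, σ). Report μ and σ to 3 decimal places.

μ ≈ 4.642, σ ≈ 0.455

If T ~ Lognormal(μ,σ) then ln T ~ Normal(μ,σ), so the p-quantile of ln T is μ + z_p·σ.
ln(73) = 4.29 and ln(130) = 4.868; z_{0.22} = -0.7722, z_{0.69} = 0.4959.
σ = (4.868 − 4.29)/(0.4959 − (-0.7722)) = 0.455.
μ = 4.29 − (-0.7722)·0.455 = 4.642.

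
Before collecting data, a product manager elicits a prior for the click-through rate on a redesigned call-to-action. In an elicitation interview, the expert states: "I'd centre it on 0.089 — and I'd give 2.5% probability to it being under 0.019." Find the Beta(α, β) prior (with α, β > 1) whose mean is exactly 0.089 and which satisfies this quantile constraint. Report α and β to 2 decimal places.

With mean 0.089 fixed, write α = 0.089s, β = 0.911s where s = α+β.
Need P(θ < 0.019) = 0.025 under Beta(0.089s, 0.911s). Normal approximation: (q−m)/√(m(1−m)/s) ≈ z_{0.025} = -1.96, so s ≈ 0.089·0.911·(-1.96)²/(0.019−0.089)² = 63.6.
At s = 63.6: P(θ<0.019) ≈ 0.002. Adjusting to match 0.025 gives s ≈ 33.17.
So α = 0.089·33.17 ≈ 2.95, β = 0.911·33.17 ≈ 30.22.

α ≈ 2.95, β ≈ 30.22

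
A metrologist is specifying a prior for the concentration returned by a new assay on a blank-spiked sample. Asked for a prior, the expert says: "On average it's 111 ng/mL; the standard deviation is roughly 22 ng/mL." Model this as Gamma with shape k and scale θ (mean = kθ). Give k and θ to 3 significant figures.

For Gamma(k, scale θ): mean = kθ, variance = kθ², so CV = 1/√k.
CV = SD/mean = 22/111 = 0.1982, hence k = 1/CV² = 25.5.
Then θ = mean/k = 111/25.5 = 4.36.

k ≈ 25.5, θ ≈ 4.36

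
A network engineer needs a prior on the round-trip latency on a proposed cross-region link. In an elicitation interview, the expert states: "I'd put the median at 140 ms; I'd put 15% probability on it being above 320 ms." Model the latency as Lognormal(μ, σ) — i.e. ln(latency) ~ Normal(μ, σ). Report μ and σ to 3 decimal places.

μ ≈ 4.942, σ ≈ 0.798

If T ~ Lognormal(μ,σ) then ln T ~ Normal(μ,σ), so the p-quantile of ln T is μ + z_p·σ.
ln(140) = 4.942 and ln(320) = 5.768; z_{0.5} = 0, z_{0.85} = 1.036.
σ = (5.768 − 4.942)/(1.036 − (0)) = 0.798.
μ = 4.942 − (0)·0.798 = 4.942.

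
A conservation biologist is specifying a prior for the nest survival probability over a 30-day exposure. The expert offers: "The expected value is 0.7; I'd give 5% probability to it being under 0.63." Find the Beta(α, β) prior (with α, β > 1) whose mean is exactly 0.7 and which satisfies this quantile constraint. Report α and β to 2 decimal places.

α ≈ 84.98, β ≈ 36.42

With mean 0.7 fixed, write α = 0.7s, β = 0.3s where s = α+β.
Need P(θ < 0.63) = 0.05 under Beta(0.7s, 0.3s). Normal approximation: (q−m)/√(m(1−m)/s) ≈ z_{0.05} = -1.64, so s ≈ 0.7·0.3·(-1.64)²/(0.63−0.7)² = 116.0.
At s = 116.0: P(θ<0.63) ≈ 0.054. Adjusting to match 0.05 gives s ≈ 121.40.
So α = 0.7·121.40 ≈ 84.98, β = 0.3·121.40 ≈ 36.42.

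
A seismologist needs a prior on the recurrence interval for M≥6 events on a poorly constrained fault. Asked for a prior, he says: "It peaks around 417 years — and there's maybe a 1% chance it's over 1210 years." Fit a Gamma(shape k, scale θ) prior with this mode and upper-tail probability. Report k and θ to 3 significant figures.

k ≈ 5, θ ≈ 104

Gamma(k,θ) with k>1 has mode (k−1)θ, so θ = 417/(k−1).
Need P(X < 1210) = 0.99 with θ tied to k this way. Start at k = 2, θ = 417: P(X<1210) ≈ 0.786.
Too low — raise k to concentrate. Iterating converges to k ≈ 5.
Then θ = 417/(5−1) ≈ 104.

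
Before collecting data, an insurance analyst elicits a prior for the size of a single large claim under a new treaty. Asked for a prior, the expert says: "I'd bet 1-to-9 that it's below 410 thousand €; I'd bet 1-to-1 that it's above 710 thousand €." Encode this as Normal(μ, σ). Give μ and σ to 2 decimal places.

For Normal(μ,σ), the p-quantile is μ + z_p·σ. Here z_{0.1} = -1.282, z_{0.5} = 0.
So 410 = μ − 1.282σ and 710 = μ + 0σ.
Subtracting: σ = (710 − 410)/(0 − (-1.282)) = 234.09.
Then μ = 410 − (-1.282)·234.09 = 710.00.

μ = 710.00, σ = 234.09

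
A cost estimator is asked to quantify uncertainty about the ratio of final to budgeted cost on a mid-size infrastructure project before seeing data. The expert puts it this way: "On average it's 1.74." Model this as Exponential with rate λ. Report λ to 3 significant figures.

λ ≈ 0.575

Exponential mean = 1/λ, so λ = 1/1.74 = 0.575.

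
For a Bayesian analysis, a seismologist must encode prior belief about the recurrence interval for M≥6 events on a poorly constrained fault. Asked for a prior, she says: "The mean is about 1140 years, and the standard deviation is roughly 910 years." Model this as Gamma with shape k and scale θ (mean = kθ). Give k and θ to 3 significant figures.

For Gamma(k, scale θ): mean = kθ, variance = kθ², so CV = 1/√k.
CV = SD/mean = 910/1140 = 0.7982, hence k = 1/CV² = 1.57.
Then θ = mean/k = 1140/1.57 = 726.

k ≈ 1.57, θ ≈ 726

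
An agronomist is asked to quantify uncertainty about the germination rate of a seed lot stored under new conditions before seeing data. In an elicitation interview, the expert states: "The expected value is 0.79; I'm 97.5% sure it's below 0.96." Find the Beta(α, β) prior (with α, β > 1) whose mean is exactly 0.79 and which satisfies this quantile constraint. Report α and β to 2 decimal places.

With mean 0.79 fixed, write α = 0.79s, β = 0.21s where s = α+β.
Need P(θ < 0.96) = 0.975 under Beta(0.79s, 0.21s). Normal approximation: (q−m)/√(m(1−m)/s) ≈ z_{0.975} = 1.96, so s ≈ 0.79·0.21·(1.96)²/(0.96−0.79)² = 22.1.
At s = 22.1: P(θ<0.96) ≈ 0.997. Adjusting to match 0.975 gives s ≈ 11.86.
So α = 0.79·11.86 ≈ 9.37, β = 0.21·11.86 ≈ 2.49.

α ≈ 9.37, β ≈ 2.49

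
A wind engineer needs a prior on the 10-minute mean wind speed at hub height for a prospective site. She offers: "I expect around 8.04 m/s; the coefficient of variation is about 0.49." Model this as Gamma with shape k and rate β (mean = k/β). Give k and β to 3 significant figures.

k ≈ 4.16, β ≈ 0.518

For Gamma(k, rate β): mean = k/β, variance = k/β², so CV = 1/√k.
CV = 0.49, hence k = 1/CV² = 4.16.
Then β = k/mean = 4.16/8.04 = 0.518.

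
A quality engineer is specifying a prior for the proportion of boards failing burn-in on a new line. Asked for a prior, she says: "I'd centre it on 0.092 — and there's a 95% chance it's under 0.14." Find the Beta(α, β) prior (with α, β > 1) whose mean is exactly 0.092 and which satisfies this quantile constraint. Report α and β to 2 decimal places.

With mean 0.092 fixed, write α = 0.092s, β = 0.908s where s = α+β.
Need P(θ < 0.14) = 0.95 under Beta(0.092s, 0.908s). Normal approximation: (q−m)/√(m(1−m)/s) ≈ z_{0.95} = 1.64, so s ≈ 0.092·0.908·(1.64)²/(0.14−0.092)² = 98.1.
At s = 98.1: P(θ<0.14) ≈ 0.938. Adjusting to match 0.95 gives s ≈ 114.29.
So α = 0.092·114.29 ≈ 10.51, β = 0.908·114.29 ≈ 103.77.

α ≈ 10.51, β ≈ 103.77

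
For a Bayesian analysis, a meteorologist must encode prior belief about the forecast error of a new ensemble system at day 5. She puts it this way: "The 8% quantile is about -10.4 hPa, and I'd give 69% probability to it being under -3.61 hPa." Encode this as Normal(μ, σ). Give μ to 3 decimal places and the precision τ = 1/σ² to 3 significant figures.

μ = -5.381, τ = 0.0784

For Normal(μ,σ), the p-quantile is μ + z_p·σ. Here z_{0.08} = -1.405, z_{0.69} = 0.4959.
So -10.4 = μ − 1.405σ and -3.61 = μ + 0.4959σ.
Subtracting: σ = (-3.61 − -10.4)/(0.4959 − (-1.405)) = 3.572.
Then μ = -10.4 − (-1.405)·3.572 = -5.381.
Precision τ = 1/σ² = 1/3.572² = 0.0784.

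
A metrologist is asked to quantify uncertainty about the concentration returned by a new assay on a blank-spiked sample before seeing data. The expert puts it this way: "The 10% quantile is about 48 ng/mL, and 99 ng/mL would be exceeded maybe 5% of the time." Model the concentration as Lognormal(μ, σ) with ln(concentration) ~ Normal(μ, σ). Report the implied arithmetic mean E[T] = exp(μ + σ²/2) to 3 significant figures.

E[T] ≈ 68 ng/mL

If T ~ Lognormal(μ,σ) then ln T ~ Normal(μ,σ), so the p-quantile of ln T is μ + z_p·σ.
ln(48) = 3.871 and ln(99) = 4.595; z_{0.1} = -1.282, z_{0.95} = 1.645.
σ = (4.595 − 3.871)/(1.645 − (-1.282)) = 0.247.
μ = 3.871 − (-1.282)·0.247 = 4.188.
E[T] = exp(μ + σ²/2) = exp(4.188 + 0.0306) = 68 ng/mL.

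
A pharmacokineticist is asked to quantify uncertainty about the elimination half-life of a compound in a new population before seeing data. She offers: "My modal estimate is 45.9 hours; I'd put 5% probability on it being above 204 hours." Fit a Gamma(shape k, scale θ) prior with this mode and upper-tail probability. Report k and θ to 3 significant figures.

k ≈ 2.11, θ ≈ 41.5

Gamma(k,θ) with k>1 has mode (k−1)θ, so θ = 45.9/(k−1).
Need P(X < 204) = 0.95 with θ tied to k this way. Start at k = 2, θ = 45.9: P(X<204) ≈ 0.936.
Too low — raise k to concentrate. Iterating converges to k ≈ 2.11.
Then θ = 45.9/(2.11−1) ≈ 41.5.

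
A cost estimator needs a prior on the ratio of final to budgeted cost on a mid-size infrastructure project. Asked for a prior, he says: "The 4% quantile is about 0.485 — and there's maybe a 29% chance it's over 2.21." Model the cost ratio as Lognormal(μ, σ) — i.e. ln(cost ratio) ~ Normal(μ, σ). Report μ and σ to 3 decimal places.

μ ≈ 0.429, σ ≈ 0.658

If T ~ Lognormal(μ,σ) then ln T ~ Normal(μ,σ), so the p-quantile of ln T is μ + z_p·σ.
ln(0.485) = -0.7236 and ln(2.21) = 0.793; z_{0.04} = -1.751, z_{0.71} = 0.5534.
σ = (0.793 − -0.7236)/(0.5534 − (-1.751)) = 0.658.
μ = -0.7236 − (-1.751)·0.658 = 0.429.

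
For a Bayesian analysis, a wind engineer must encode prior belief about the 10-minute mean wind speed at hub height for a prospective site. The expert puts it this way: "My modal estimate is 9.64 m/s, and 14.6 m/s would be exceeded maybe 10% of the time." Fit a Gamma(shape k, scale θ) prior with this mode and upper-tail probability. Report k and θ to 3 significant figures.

k ≈ 11.8, θ ≈ 0.892

Gamma(k,θ) with k>1 has mode (k−1)θ, so θ = 9.64/(k−1).
Need P(X < 14.6) = 0.9 with θ tied to k this way. Start at k = 2, θ = 9.64: P(X<14.6) ≈ 0.447.
Too low — raise k to concentrate. Iterating converges to k ≈ 11.8.
Then θ = 9.64/(11.8−1) ≈ 0.892.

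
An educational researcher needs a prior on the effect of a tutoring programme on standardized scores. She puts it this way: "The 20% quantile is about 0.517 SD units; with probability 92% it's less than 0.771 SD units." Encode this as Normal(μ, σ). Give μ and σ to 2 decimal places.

For Normal(μ,σ), the p-quantile is μ + z_p·σ. Here z_{0.2} = -0.8416, z_{0.92} = 1.405.
So 0.517 = μ − 0.8416σ and 0.771 = μ + 1.405σ.
Subtracting: σ = (0.771 − 0.517)/(1.405 − (-0.8416)) = 0.11.
Then μ = 0.517 − (-0.8416)·0.11 = 0.61.

μ = 0.61, σ = 0.11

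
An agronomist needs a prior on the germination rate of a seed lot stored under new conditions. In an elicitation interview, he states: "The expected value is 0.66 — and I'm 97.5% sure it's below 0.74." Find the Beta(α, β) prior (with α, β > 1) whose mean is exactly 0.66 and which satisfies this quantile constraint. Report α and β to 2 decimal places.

α ≈ 82.76, β ≈ 42.63

With mean 0.66 fixed, write α = 0.66s, β = 0.34s where s = α+β.
Need P(θ < 0.74) = 0.975 under Beta(0.66s, 0.34s). Normal approximation: (q−m)/√(m(1−m)/s) ≈ z_{0.975} = 1.96, so s ≈ 0.66·0.34·(1.96)²/(0.74−0.66)² = 134.7.
At s = 134.7: P(θ<0.74) ≈ 0.979. Adjusting to match 0.975 gives s ≈ 125.39.
So α = 0.66·125.39 ≈ 82.76, β = 0.34·125.39 ≈ 42.63.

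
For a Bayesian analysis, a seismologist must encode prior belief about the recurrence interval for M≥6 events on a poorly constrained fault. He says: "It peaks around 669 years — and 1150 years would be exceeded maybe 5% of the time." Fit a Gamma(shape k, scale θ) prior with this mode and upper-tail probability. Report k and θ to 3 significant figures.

k ≈ 10.5, θ ≈ 70.3

Gamma(k,θ) with k>1 has mode (k−1)θ, so θ = 669/(k−1).
Need P(X < 1150) = 0.95 with θ tied to k this way. Start at k = 2, θ = 669: P(X<1150) ≈ 0.513.
Too low — raise k to concentrate. Iterating converges to k ≈ 10.5.
Then θ = 669/(10.5−1) ≈ 70.3.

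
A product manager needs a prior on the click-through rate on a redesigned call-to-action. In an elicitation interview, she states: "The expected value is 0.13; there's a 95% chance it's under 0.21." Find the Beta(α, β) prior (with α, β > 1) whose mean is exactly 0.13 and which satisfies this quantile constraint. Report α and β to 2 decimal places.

With mean 0.13 fixed, write α = 0.13s, β = 0.87s where s = α+β.
Need P(θ < 0.21) = 0.95 under Beta(0.13s, 0.87s). Normal approximation: (q−m)/√(m(1−m)/s) ≈ z_{0.95} = 1.64, so s ≈ 0.13·0.87·(1.64)²/(0.21−0.13)² = 47.8.
At s = 47.8: P(θ<0.21) ≈ 0.937. Adjusting to match 0.95 gives s ≈ 56.20.
So α = 0.13·56.20 ≈ 7.31, β = 0.87·56.20 ≈ 48.90.

α ≈ 7.31, β ≈ 48.90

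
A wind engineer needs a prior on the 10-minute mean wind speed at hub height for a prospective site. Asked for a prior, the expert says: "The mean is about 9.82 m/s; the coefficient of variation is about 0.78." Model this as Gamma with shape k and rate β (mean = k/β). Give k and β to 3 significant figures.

For Gamma(k, rate β): mean = k/β, variance = k/β², so CV = 1/√k.
CV = 0.78, hence k = 1/CV² = 1.64.
Then β = k/mean = 1.64/9.82 = 0.167.

k ≈ 1.64, β ≈ 0.167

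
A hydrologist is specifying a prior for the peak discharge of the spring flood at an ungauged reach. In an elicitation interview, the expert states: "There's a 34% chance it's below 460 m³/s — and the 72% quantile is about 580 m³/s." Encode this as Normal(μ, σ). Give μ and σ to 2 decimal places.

The p-quantile of Normal(μ,σ) is μ + z_p·σ, with z_{0.34} = -0.4125 and z_{0.72} = 0.5828.
Eliminate σ: μ = (z₂·x₁ − z₁·x₂)/(z₂ − z₁) = (0.5828·460 − (-0.4125)·580)/0.9953 = 509.73.
Then σ = (x₂ − x₁)/(z₂ − z₁) = (580 − 460)/0.9953 = 120.57.

μ = 509.73, σ = 120.57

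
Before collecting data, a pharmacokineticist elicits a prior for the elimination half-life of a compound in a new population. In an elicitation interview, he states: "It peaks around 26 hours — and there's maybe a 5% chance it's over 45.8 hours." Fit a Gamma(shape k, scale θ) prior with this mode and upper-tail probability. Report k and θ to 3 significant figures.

Gamma(k,θ) with k>1 has mode (k−1)θ, so θ = 26/(k−1).
Need P(X < 45.8) = 0.95 with θ tied to k this way. Start at k = 2, θ = 26: P(X<45.8) ≈ 0.526.
Too low — raise k to concentrate. Iterating converges to k ≈ 9.7.
Then θ = 26/(9.7−1) ≈ 2.99.

k ≈ 9.7, θ ≈ 2.99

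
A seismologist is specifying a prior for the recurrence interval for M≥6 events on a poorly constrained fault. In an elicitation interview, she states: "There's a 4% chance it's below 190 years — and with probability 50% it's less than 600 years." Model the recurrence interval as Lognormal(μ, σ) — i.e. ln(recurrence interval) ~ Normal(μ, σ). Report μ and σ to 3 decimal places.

μ ≈ 6.397, σ ≈ 0.657

If T ~ Lognormal(μ,σ) then ln T ~ Normal(μ,σ), so the p-quantile of ln T is μ + z_p·σ.
ln(190) = 5.247 and ln(600) = 6.397; z_{0.04} = -1.751, z_{0.5} = 0.
σ = (6.397 − 5.247)/(0 − (-1.751)) = 0.657.
μ = 5.247 − (-1.751)·0.657 = 6.397.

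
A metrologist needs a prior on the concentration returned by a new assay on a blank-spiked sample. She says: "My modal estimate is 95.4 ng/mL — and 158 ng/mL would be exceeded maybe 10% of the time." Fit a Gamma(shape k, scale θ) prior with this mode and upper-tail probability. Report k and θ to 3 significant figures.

k ≈ 8.41, θ ≈ 12.9

Gamma(k,θ) with k>1 has mode (k−1)θ, so θ = 95.4/(k−1).
Need P(X < 158) = 0.9 with θ tied to k this way. Start at k = 2, θ = 95.4: P(X<158) ≈ 0.493.
Too low — raise k to concentrate. Iterating converges to k ≈ 8.41.
Then θ = 95.4/(8.41−1) ≈ 12.9.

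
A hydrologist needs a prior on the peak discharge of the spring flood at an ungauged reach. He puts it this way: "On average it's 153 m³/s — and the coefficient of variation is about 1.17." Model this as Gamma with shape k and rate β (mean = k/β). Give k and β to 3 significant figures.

For Gamma(k, rate β): mean = k/β, variance = k/β², so CV = 1/√k.
CV = 1.17, hence k = 1/CV² = 0.731.
Then β = k/mean = 0.731/153 = 0.00477.

k ≈ 0.731, β ≈ 0.00477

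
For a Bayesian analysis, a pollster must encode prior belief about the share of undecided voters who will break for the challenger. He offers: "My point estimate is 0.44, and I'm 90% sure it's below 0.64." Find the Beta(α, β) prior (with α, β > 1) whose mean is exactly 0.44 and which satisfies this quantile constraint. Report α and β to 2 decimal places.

α ≈ 4.42, β ≈ 5.62

With mean 0.44 fixed, write α = 0.44s, β = 0.56s where s = α+β.
Need P(θ < 0.64) = 0.9 under Beta(0.44s, 0.56s). Normal approximation: (q−m)/√(m(1−m)/s) ≈ z_{0.9} = 1.28, so s ≈ 0.44·0.56·(1.28)²/(0.64−0.44)² = 10.1.
At s = 10.1: P(θ<0.64) ≈ 0.901. Adjusting to match 0.9 gives s ≈ 10.04.
So α = 0.44·10.04 ≈ 4.42, β = 0.56·10.04 ≈ 5.62.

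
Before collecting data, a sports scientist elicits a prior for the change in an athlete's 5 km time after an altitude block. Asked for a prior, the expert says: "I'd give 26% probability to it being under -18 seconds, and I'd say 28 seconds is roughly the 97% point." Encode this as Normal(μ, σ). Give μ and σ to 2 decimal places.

μ = -6.28, σ = 18.22

For Normal(μ,σ), the p-quantile is μ + z_p·σ. Here z_{0.26} = -0.6433, z_{0.97} = 1.881.
So -18 = μ − 0.6433σ and 28 = μ + 1.881σ.
Subtracting: σ = (28 − -18)/(1.881 − (-0.6433)) = 18.22.
Then μ = -18 − (-0.6433)·18.22 = -6.28.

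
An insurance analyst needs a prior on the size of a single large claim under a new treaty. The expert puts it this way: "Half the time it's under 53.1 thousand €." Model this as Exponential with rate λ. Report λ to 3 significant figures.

λ ≈ 0.0131

Exponential median = ln 2 / λ, so λ = ln 2 / 53.1 = 0.0131.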